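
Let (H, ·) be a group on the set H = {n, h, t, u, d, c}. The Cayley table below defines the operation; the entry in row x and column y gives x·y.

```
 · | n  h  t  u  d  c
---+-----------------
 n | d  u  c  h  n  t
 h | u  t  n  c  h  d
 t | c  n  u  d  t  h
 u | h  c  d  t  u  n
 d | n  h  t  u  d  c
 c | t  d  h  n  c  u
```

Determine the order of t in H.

The identity element is d (its row matches the header).
t^1 = t
t^2 = t·t = u
t^3 = u·t = d
The first power of t equal to the identity is t^3, so ord(t) = 3.

3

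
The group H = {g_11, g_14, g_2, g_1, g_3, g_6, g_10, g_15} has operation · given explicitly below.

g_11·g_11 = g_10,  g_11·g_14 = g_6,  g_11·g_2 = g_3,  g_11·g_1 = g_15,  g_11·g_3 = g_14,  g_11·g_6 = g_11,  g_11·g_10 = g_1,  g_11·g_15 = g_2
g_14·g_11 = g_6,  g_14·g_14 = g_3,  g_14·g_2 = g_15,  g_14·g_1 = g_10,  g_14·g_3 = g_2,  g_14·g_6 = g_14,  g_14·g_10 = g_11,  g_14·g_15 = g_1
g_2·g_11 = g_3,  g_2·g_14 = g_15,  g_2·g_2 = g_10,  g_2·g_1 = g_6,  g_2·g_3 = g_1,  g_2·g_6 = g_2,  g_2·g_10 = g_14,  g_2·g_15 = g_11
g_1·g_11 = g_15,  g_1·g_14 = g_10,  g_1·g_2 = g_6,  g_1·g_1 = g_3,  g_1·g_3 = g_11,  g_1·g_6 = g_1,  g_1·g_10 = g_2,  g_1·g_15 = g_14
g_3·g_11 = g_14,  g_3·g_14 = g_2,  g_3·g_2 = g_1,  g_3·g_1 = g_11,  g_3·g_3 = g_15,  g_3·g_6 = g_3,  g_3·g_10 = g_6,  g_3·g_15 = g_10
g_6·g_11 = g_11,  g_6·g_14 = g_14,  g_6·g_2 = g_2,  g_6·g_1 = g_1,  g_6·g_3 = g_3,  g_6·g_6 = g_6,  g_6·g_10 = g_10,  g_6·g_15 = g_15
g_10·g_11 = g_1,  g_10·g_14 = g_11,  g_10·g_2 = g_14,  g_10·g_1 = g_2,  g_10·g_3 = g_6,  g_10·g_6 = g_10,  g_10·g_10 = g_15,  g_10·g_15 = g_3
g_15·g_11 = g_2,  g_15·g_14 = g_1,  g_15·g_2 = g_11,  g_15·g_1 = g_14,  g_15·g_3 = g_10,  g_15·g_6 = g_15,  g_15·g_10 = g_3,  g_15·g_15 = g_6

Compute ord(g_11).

The identity element is g_6 (its row matches the header).
g_11^1 = g_11
g_11^2 = g_11·g_11 = g_10
g_11^3 = g_10·g_11 = g_1
g_11^4 = g_1·g_11 = g_15
g_11^5 = g_15·g_11 = g_2
g_11^6 = g_2·g_11 = g_3
g_11^7 = g_3·g_11 = g_14
g_11^8 = g_14·g_11 = g_6
The first power of g_11 equal to the identity is g_11^8, so ord(g_11) = 8.

8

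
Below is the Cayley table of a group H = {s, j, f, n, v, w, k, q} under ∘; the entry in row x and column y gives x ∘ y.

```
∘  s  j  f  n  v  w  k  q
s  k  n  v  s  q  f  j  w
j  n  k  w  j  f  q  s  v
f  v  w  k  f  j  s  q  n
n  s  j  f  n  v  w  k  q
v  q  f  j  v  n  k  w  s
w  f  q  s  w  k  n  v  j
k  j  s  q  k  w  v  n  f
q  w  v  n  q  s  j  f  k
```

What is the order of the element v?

2

The identity element is n (its row matches the header).
v^1 = v
v^2 = v ∘ v = n
The first power of v equal to the identity is v^2, so ord(v) = 2.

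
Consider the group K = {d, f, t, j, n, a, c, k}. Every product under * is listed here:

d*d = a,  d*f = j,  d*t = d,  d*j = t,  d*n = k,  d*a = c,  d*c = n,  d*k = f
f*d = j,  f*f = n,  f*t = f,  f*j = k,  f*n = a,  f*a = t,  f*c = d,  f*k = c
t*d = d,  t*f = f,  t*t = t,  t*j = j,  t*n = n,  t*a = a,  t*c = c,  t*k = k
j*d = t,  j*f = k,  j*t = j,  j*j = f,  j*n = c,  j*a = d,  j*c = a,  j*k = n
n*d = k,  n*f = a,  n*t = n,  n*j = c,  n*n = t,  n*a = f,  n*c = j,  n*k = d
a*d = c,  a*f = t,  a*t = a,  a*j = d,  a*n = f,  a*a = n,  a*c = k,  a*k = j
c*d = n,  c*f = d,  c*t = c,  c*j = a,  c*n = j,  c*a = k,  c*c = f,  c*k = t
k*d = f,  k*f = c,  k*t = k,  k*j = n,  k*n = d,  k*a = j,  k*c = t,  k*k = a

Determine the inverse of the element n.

n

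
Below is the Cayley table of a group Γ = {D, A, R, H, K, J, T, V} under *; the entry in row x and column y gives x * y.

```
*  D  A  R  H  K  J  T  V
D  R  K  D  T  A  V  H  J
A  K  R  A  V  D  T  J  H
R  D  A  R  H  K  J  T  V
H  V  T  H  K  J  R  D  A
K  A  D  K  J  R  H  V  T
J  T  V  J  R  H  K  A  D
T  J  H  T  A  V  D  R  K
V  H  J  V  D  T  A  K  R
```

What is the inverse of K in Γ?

First locate the identity: row R matches the header, so R is the identity.
Scan row K for R: K * K = R. Hence K^(-1) = K.

K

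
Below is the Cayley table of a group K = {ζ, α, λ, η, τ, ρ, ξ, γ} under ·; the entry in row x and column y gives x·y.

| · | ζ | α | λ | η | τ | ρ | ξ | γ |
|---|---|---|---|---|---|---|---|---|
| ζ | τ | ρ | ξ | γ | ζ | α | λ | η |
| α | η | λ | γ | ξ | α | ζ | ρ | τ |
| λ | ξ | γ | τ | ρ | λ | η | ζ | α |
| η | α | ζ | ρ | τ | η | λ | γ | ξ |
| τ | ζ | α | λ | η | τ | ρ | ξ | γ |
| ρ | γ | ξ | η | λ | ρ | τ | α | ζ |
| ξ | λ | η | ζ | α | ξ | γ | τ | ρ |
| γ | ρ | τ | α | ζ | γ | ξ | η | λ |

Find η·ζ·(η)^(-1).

The identity is τ. In row η, the entry τ sits in column η, so η^(-1) = η.
η·ζ = α
α·η = ξ
(Structurally, K here is isomorphic to the dihedral group D_4.)

ξ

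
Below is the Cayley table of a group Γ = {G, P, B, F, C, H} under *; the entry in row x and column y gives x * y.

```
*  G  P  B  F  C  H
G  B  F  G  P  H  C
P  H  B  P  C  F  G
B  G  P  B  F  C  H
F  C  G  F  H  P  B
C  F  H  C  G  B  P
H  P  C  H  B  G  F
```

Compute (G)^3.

G^1 = G
G^2 = G * G = B
G^3 = B * G = G
(Structurally, Γ here is isomorphic to the symmetric group S_3.)

G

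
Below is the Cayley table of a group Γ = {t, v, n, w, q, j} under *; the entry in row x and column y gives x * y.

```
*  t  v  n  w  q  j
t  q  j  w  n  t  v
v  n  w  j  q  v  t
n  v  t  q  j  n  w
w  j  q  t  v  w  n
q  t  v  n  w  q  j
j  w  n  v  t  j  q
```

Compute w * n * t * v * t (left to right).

n

w * n = t
t * t = q
q * v = v
v * t = n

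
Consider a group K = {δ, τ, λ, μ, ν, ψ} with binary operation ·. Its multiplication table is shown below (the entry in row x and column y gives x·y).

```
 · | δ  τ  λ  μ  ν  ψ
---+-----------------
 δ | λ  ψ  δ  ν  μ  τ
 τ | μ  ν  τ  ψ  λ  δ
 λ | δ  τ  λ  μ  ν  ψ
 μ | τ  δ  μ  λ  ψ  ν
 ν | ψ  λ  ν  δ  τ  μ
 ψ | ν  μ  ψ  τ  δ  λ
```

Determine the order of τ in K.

The identity element is λ (its row matches the header).
τ^1 = τ
τ^2 = τ·τ = ν
τ^3 = ν·τ = λ
The first power of τ equal to the identity is τ^3, so ord(τ) = 3.

3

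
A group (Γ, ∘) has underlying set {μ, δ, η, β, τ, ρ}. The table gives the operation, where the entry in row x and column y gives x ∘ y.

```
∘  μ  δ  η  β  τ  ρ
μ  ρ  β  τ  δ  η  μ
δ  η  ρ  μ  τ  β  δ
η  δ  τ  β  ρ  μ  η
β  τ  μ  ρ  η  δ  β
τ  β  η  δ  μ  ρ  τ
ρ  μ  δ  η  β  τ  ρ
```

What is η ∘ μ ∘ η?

μ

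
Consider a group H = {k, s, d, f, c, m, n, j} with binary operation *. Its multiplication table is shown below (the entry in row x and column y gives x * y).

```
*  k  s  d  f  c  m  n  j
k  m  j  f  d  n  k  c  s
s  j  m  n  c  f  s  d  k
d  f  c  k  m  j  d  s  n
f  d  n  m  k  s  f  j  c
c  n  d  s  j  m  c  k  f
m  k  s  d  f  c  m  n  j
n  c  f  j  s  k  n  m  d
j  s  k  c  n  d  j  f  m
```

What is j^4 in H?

j^1 = j
j^2 = j * j = m
j^3 = m * j = j
j^4 = j * j = m

m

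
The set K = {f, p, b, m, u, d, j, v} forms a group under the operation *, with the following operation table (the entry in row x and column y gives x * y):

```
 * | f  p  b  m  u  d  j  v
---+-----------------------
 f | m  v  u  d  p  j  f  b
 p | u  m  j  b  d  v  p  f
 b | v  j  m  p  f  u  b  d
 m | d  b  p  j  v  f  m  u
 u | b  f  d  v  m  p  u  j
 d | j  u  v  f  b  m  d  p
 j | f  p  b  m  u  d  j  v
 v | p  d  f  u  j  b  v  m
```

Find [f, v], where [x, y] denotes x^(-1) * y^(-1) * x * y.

m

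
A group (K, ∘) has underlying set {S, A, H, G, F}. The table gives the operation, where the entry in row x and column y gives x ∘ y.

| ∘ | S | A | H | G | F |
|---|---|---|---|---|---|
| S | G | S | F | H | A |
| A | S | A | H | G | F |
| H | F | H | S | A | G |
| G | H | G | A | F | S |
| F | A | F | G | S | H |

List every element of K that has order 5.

{F, G, H, S}

Identity is A. Compute the order of each non-identity element by repeated multiplication:
  S: S → G → H → F → A  (order 5)
  H: H → S → F → G → A  (order 5)
  G: G → F → S → H → A  (order 5)
  F: F → H → G → S → A  (order 5)
Elements of order 5: {F, G, H, S}.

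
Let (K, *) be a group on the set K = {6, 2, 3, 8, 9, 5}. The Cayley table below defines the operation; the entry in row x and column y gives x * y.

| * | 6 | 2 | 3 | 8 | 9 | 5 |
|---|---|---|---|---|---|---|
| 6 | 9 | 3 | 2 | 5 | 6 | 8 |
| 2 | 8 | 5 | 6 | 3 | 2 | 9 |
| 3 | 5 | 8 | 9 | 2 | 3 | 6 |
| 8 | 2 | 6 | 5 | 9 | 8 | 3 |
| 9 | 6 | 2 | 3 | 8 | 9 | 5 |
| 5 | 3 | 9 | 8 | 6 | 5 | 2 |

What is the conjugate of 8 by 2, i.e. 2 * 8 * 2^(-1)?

The identity is 9. In row 2, the entry 9 sits in column 5, so 2^(-1) = 5.
2 * 8 = 3
3 * 5 = 6

6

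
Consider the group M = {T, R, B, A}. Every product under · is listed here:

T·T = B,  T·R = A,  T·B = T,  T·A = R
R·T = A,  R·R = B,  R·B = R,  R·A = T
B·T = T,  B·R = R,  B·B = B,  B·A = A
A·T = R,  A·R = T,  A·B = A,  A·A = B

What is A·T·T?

A

A·T = R
R·T = A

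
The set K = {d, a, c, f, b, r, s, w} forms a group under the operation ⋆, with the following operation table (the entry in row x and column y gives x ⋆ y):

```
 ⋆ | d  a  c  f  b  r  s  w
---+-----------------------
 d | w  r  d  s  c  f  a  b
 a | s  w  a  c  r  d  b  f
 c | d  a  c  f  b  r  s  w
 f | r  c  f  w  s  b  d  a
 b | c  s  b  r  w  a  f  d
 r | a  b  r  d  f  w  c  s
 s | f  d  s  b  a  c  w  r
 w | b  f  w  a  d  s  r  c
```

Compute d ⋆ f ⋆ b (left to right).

a

d ⋆ f = s
s ⋆ b = a
(Structurally, K here is isomorphic to the quaternion group Q_8.)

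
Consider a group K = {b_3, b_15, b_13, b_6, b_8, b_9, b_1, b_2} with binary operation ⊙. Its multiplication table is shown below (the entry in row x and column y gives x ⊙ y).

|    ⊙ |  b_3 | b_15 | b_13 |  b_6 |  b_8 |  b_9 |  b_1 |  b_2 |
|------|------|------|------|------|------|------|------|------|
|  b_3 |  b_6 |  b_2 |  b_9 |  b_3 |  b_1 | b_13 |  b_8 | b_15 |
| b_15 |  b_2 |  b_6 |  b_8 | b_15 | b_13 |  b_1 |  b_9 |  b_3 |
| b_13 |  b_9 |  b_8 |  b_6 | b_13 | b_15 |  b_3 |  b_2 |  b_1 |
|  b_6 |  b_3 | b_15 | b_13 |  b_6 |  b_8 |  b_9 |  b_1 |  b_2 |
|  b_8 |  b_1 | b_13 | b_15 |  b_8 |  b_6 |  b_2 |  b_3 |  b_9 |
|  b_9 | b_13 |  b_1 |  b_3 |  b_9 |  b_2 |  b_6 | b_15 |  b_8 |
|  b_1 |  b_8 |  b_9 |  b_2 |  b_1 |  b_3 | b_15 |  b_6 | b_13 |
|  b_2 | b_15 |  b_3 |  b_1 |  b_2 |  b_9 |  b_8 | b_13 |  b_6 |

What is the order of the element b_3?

2

The identity element is b_6 (its row matches the header).
b_3^1 = b_3
b_3^2 = b_3 ⊙ b_3 = b_6
The first power of b_3 equal to the identity is b_3^2, so ord(b_3) = 2.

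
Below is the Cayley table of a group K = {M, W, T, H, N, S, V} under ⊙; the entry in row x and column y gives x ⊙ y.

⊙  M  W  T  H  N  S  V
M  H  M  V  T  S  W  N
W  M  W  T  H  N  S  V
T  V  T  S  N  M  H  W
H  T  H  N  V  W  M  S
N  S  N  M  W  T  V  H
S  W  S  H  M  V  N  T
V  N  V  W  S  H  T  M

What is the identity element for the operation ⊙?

W

The identity e satisfies e ⊙ x = x for all x, so its row in the table reproduces the column headers.
Row W reads: M, W, T, H, N, S, V — exactly the header order. So W is the identity.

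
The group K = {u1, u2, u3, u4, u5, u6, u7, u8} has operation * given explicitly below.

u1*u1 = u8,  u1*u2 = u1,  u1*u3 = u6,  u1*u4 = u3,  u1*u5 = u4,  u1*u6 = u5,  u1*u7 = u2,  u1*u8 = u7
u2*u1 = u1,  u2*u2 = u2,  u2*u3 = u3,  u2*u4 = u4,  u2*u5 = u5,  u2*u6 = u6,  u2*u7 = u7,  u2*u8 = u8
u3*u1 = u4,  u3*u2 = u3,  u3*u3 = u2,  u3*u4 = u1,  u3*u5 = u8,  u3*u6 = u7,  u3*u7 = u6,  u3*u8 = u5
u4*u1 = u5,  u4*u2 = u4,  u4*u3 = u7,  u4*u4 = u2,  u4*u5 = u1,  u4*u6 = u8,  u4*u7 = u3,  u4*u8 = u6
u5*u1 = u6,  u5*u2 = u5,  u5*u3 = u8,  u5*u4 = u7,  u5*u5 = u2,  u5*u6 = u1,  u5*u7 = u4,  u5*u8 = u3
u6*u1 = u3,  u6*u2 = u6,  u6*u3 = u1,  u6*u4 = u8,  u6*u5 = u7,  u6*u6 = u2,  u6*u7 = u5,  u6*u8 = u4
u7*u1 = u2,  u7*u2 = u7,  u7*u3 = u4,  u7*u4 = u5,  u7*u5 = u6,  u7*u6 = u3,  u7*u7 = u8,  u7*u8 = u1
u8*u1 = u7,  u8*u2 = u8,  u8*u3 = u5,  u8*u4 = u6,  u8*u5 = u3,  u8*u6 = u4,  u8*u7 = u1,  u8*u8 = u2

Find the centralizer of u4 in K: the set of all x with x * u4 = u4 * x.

Compare row u4 with column u4 entry by entry.
u6 * u4 = u8 = u4 * u6, so u6 commutes with u4.
u5 * u4 = u7 but u4 * u5 = u1, so u5 does not.
Collecting the elements that commute with u4: C(u4) = {u2, u4, u6, u8}.
(Structurally, K here is isomorphic to the dihedral group D_4.)

{u2, u4, u6, u8}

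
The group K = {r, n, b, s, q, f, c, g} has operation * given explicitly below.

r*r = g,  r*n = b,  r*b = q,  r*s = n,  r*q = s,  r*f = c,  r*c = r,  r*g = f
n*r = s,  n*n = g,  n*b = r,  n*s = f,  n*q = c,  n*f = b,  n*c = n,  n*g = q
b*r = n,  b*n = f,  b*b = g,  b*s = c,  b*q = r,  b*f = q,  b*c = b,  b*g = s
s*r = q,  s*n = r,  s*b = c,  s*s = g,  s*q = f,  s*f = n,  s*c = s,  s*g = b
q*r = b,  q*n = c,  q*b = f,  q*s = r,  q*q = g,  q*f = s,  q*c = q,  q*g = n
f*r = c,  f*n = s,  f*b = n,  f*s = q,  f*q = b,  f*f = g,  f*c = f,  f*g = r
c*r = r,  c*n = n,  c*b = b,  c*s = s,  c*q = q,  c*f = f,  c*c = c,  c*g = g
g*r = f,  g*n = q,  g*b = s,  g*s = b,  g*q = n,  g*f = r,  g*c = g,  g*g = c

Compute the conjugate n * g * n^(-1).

g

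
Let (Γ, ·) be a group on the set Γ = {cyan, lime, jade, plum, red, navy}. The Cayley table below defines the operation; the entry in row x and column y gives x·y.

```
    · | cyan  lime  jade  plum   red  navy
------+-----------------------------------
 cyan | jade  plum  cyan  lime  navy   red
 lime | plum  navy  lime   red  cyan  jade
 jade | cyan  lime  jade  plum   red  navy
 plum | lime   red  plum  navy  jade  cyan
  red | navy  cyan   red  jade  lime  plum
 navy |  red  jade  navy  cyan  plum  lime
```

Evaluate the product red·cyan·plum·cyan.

jade

red·cyan = navy
navy·plum = cyan
cyan·cyan = jade
(Structurally, Γ here is isomorphic to the cyclic group Z_6.)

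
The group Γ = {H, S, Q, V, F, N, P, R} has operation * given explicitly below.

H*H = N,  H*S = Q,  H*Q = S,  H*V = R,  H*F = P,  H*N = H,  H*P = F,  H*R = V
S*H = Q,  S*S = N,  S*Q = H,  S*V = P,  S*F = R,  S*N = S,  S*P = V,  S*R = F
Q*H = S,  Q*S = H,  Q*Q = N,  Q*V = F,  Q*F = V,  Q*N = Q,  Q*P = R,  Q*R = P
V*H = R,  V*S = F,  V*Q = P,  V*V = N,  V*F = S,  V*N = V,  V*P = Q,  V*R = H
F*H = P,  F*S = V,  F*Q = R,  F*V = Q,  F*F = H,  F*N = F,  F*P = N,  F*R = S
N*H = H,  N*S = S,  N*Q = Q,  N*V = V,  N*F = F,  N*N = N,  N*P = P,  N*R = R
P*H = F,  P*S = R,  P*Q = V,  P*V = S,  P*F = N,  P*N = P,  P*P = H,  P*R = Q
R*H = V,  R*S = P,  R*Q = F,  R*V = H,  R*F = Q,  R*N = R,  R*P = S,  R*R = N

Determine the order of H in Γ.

2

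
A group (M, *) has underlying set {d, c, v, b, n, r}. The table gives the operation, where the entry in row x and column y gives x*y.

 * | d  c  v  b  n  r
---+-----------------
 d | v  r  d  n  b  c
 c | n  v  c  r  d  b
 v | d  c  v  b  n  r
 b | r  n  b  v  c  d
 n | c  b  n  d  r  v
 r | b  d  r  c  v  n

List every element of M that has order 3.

Identity is v. Compute the order of each non-identity element by repeated multiplication:
  d: d → v  (order 2)
  c: c → v  (order 2)
  b: b → v  (order 2)
  n: n → r → v  (order 3)
  r: r → n → v  (order 3)
Elements of order 3: {n, r}.

{n, r}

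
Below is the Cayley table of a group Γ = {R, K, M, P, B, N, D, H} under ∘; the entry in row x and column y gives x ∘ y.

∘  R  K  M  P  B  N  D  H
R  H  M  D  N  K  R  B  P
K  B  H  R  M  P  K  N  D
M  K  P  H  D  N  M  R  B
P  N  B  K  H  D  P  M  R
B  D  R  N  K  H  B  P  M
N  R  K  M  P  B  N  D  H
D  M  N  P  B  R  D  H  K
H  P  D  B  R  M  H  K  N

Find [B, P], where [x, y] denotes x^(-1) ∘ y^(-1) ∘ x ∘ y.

Identity is N; from the table B^(-1) = M and P^(-1) = R.
M ∘ R = K
K ∘ B = P
P ∘ P = H

H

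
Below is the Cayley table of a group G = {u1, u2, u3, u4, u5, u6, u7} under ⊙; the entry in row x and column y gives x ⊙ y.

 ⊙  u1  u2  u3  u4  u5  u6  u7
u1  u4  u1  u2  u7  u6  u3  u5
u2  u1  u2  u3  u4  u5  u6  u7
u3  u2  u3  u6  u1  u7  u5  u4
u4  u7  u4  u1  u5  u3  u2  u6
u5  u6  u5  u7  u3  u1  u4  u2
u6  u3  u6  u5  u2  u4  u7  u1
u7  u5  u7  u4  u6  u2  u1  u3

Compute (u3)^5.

u4

u3^1 = u3
u3^2 = u3 ⊙ u3 = u6
u3^3 = u6 ⊙ u3 = u5
u3^4 = u5 ⊙ u3 = u7
u3^5 = u7 ⊙ u3 = u4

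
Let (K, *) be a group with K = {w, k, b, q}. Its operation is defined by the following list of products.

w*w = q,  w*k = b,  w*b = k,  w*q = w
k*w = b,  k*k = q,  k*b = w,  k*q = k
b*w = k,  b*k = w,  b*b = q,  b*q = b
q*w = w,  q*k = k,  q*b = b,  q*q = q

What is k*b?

Read row k, column b: k*b = w.

w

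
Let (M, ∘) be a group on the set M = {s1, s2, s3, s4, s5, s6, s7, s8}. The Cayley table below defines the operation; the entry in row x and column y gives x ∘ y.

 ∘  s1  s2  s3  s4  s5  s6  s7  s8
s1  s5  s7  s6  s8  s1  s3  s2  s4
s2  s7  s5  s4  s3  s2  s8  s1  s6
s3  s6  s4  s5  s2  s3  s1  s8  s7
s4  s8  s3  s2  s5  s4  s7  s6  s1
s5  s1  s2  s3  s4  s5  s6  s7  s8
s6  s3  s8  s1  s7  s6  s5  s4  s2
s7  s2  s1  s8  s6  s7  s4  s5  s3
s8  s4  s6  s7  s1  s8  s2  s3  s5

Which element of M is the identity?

The identity e satisfies e ∘ x = x for all x, so its row in the table reproduces the column headers.
Row s5 reads: s1, s2, s3, s4, s5, s6, s7, s8 — exactly the header order. So s5 is the identity.

s5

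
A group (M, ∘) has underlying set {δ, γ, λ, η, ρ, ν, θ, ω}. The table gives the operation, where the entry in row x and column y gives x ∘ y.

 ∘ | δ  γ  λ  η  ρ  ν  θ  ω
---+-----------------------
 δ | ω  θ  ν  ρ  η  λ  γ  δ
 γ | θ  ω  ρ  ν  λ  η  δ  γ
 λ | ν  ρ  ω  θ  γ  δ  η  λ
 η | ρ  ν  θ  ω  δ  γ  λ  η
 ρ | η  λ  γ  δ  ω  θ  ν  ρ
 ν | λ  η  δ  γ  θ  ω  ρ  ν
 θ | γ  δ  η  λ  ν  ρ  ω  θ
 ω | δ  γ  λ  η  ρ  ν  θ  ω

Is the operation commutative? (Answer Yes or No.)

Yes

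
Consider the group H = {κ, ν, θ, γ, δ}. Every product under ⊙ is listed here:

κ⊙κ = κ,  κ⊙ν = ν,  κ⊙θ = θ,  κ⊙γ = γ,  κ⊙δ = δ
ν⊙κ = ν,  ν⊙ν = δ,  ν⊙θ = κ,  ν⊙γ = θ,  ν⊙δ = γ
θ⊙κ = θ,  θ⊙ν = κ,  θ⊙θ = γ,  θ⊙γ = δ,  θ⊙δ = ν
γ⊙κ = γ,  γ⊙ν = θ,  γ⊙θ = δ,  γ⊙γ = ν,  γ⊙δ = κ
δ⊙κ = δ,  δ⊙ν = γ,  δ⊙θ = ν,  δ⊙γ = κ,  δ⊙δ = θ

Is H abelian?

Yes

Check whether the table is symmetric across its main diagonal.
Every entry (row x, col y) equals the entry (row y, col x), so H is abelian.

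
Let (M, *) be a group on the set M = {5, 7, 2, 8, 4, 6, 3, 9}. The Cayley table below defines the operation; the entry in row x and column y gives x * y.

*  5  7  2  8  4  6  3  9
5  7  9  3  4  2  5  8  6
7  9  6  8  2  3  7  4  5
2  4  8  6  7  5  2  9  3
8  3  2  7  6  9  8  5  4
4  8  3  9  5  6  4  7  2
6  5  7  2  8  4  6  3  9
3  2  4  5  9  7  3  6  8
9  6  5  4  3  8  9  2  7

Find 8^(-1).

8

First locate the identity: row 6 matches the header, so 6 is the identity.
Scan row 8 for 6: 8 * 8 = 6. Hence 8^(-1) = 8.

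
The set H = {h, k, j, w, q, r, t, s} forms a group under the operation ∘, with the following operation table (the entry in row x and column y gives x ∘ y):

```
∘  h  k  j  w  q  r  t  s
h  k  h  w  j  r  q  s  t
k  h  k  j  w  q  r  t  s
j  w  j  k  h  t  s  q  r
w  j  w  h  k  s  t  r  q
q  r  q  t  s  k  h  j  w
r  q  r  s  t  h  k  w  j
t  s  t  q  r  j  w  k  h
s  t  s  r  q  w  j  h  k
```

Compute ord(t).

2

The identity element is k (its row matches the header).
t^1 = t
t^2 = t ∘ t = k
The first power of t equal to the identity is t^2, so ord(t) = 2.
(Structurally, H here is isomorphic to the elementary abelian group (Z_2)^3.)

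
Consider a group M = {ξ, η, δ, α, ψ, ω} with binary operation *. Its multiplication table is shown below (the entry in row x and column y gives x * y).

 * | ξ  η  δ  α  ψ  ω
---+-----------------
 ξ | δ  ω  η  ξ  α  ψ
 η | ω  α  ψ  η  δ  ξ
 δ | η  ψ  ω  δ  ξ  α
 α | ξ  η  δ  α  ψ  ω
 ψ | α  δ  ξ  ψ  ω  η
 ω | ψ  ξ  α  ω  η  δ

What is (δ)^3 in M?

δ^1 = δ
δ^2 = δ * δ = ω
δ^3 = ω * δ = α

α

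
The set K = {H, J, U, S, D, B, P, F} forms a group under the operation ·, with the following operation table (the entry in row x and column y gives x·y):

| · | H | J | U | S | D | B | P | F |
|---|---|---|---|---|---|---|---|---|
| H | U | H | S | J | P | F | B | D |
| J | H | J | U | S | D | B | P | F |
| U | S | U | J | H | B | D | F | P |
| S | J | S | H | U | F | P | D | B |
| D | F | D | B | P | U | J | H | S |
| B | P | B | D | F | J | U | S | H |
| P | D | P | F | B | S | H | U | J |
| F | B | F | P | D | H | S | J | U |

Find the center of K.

{J, U}

An element z is central iff its row equals its column in the table.
For S: S·P = D ≠ B = P·S, so S ∉ Z.
Checking each element this way leaves Z(K) = {J, U}.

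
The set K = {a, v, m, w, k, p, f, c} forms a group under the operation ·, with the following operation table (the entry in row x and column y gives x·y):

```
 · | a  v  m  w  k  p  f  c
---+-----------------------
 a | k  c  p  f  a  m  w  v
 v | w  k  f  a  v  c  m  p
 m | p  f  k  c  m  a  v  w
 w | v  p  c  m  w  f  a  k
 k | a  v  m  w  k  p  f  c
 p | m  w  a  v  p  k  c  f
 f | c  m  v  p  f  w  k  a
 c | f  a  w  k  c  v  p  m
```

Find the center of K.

{k, m}

An element z is central iff its row equals its column in the table.
For f: f·w = p ≠ a = w·f, so f ∉ Z.
Checking each element this way leaves Z(K) = {k, m}.
(Structurally, K here is isomorphic to the dihedral group D_4.)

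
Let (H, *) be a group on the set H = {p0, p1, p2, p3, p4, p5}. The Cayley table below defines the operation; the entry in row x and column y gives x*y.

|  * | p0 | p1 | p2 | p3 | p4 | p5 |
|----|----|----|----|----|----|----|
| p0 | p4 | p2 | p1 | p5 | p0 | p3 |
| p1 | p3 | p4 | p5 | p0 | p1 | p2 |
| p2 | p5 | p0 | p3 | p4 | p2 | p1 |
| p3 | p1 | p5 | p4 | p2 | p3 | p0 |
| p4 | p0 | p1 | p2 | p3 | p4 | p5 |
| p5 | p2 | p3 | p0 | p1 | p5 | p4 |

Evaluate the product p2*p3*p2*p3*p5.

p2*p3 = p4
p4*p2 = p2
p2*p3 = p4
p4*p5 = p5

p5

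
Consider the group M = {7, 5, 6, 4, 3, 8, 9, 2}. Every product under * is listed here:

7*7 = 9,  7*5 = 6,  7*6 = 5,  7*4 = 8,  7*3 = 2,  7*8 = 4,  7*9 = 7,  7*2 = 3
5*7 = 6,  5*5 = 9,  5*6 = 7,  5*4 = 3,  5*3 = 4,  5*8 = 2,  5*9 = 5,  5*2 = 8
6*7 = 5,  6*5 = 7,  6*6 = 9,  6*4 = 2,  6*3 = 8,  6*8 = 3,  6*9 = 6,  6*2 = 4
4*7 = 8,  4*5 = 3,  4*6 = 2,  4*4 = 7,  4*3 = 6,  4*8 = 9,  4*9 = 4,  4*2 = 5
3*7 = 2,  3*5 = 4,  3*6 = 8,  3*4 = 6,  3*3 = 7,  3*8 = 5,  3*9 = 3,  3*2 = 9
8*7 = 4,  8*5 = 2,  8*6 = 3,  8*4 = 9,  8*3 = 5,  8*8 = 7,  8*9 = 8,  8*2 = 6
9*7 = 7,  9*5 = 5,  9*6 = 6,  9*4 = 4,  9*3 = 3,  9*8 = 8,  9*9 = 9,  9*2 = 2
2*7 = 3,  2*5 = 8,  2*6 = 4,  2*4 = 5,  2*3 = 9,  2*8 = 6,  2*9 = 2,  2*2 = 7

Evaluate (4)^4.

4^1 = 4
4^2 = 4*4 = 7
4^3 = 7*4 = 8
4^4 = 8*4 = 9

9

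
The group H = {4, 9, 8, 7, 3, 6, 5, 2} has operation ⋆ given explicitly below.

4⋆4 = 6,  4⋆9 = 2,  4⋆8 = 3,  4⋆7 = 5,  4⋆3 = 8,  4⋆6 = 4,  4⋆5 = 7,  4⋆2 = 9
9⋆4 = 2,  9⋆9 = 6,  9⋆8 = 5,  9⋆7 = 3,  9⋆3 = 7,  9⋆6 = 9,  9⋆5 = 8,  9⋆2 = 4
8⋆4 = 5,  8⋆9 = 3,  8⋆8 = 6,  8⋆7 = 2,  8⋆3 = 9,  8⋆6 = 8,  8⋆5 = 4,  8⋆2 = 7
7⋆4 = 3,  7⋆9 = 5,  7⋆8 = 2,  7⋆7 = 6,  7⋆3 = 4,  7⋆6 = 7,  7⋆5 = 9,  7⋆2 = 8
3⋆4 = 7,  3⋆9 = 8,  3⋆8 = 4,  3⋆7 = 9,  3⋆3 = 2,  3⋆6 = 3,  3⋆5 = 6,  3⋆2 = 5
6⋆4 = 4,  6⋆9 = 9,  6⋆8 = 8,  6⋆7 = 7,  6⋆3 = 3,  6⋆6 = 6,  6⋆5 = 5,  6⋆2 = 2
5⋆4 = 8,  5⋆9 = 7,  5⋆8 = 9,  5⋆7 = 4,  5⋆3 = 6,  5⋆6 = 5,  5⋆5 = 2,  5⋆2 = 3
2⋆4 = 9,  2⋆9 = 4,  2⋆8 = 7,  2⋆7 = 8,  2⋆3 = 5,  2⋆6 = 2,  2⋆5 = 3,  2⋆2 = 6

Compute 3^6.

3^1 = 3
3^2 = 3 ⋆ 3 = 2
3^3 = 2 ⋆ 3 = 5
3^4 = 5 ⋆ 3 = 6
3^5 = 6 ⋆ 3 = 3
3^6 = 3 ⋆ 3 = 2

2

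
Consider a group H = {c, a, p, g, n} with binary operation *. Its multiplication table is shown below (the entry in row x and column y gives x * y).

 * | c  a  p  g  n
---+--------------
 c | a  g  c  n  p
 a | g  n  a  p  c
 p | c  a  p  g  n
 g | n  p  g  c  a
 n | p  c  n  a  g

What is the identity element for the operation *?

The identity e satisfies e * x = x for all x, so its row in the table reproduces the column headers.
Row p reads: c, a, p, g, n — exactly the header order. So p is the identity.
(Structurally, H here is isomorphic to the cyclic group Z_5.)

p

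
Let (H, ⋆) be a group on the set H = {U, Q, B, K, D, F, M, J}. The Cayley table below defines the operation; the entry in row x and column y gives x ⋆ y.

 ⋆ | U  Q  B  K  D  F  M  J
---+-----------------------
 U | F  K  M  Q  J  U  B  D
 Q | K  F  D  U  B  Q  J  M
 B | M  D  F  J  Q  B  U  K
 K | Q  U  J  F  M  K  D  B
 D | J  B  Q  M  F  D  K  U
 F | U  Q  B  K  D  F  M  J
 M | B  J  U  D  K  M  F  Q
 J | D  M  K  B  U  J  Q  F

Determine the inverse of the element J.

J

First locate the identity: row F matches the header, so F is the identity.
Scan row J for F: J ⋆ J = F. Hence J^(-1) = J.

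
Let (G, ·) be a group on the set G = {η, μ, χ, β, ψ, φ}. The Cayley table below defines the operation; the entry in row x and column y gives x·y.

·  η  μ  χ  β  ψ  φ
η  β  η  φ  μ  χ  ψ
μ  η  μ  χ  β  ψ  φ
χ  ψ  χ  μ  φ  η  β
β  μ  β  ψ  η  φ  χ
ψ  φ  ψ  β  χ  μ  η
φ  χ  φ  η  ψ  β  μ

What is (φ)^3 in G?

φ^1 = φ
φ^2 = φ·φ = μ
φ^3 = μ·φ = φ

φ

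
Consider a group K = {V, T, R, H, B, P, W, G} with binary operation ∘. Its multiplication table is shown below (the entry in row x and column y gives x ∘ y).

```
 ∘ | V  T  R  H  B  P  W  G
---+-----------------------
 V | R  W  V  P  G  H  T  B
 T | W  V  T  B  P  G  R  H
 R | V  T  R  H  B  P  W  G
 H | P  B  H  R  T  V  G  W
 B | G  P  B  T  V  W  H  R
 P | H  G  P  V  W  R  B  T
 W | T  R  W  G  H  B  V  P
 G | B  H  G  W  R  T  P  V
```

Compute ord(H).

2

The identity element is R (its row matches the header).
H^1 = H
H^2 = H ∘ H = R
The first power of H equal to the identity is H^2, so ord(H) = 2.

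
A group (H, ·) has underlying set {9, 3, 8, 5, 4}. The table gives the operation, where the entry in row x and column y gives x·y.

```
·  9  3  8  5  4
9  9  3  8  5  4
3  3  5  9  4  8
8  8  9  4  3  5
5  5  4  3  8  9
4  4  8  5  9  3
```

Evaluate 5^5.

5^1 = 5
5^2 = 5·5 = 8
5^3 = 8·5 = 3
5^4 = 3·5 = 4
5^5 = 4·5 = 9

9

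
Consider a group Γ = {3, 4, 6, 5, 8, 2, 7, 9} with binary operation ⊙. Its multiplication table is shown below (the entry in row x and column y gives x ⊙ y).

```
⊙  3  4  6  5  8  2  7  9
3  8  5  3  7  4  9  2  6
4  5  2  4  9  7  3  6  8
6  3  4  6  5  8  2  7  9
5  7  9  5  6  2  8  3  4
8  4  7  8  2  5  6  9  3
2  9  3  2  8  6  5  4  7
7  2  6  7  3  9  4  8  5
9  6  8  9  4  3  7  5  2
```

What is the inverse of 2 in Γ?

8

First locate the identity: row 6 matches the header, so 6 is the identity.
Scan row 2 for 6: 2 ⊙ 8 = 6. Hence 2^(-1) = 8.
(Structurally, Γ here is isomorphic to the cyclic group Z_8.)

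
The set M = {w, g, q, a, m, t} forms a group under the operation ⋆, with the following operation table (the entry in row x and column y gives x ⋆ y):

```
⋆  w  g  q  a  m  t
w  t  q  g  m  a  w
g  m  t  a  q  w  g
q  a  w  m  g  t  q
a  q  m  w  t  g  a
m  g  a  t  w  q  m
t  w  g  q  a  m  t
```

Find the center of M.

{t}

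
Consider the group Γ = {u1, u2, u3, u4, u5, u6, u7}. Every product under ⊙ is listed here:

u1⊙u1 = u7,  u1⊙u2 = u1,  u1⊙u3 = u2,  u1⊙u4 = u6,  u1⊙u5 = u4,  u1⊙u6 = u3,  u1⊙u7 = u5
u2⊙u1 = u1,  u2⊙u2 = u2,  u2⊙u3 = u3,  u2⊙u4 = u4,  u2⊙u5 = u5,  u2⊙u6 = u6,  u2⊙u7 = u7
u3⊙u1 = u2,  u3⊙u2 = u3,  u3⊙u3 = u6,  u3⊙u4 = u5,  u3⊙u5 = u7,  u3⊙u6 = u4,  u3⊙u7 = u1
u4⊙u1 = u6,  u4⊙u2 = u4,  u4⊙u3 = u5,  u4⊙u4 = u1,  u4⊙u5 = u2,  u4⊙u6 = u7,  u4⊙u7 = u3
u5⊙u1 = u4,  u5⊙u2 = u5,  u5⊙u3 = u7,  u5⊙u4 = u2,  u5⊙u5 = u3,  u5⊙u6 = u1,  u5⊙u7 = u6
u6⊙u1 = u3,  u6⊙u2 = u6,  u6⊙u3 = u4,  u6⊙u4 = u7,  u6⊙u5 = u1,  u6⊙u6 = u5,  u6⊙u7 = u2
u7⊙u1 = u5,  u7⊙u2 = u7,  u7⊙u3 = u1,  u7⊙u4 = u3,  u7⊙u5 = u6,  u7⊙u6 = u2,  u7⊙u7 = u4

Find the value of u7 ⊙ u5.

Read row u7, column u5: u7 ⊙ u5 = u6.
(Structurally, Γ here is isomorphic to the cyclic group Z_7.)

u6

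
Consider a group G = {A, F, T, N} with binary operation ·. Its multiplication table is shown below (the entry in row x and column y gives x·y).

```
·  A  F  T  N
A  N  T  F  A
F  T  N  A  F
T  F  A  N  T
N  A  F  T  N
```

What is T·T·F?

F

T·T = N
N·F = F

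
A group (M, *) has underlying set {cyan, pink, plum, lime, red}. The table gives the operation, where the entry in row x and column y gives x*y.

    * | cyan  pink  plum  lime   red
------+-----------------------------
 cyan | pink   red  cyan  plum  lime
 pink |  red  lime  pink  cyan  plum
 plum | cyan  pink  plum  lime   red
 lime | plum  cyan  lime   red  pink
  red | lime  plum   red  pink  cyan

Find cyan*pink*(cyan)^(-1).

The identity is plum. In row cyan, the entry plum sits in column lime, so cyan^(-1) = lime.
cyan*pink = red
red*lime = pink

pink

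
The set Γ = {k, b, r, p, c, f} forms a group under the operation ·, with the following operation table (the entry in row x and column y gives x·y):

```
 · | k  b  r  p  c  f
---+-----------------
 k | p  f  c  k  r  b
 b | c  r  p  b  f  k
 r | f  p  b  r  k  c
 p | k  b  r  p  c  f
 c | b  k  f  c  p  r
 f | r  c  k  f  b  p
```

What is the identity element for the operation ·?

p

The identity e satisfies e·x = x for all x, so its row in the table reproduces the column headers.
Row p reads: k, b, r, p, c, f — exactly the header order. So p is the identity.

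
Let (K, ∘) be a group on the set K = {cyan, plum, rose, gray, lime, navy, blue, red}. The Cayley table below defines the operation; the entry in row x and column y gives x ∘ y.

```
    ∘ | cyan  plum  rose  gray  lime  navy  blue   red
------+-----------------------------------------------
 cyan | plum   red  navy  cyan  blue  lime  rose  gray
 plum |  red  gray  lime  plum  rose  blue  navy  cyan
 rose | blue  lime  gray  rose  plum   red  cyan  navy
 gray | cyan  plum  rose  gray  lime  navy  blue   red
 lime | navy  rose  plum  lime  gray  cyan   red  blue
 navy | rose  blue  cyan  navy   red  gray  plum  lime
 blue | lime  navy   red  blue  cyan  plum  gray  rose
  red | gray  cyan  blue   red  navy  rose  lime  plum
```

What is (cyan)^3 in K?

red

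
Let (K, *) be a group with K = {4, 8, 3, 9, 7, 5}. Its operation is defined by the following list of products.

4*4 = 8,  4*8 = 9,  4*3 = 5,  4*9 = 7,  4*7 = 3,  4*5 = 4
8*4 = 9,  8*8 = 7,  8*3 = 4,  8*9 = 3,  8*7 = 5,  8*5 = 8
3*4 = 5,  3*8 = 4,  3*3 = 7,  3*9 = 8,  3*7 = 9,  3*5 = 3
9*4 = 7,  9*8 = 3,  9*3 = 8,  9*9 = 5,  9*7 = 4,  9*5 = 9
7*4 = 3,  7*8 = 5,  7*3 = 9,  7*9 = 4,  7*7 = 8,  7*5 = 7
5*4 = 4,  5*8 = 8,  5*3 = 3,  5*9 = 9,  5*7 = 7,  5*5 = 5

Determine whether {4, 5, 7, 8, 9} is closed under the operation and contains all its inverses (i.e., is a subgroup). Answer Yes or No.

No

4*7 = 3, which is not in {4, 5, 7, 8, 9}.
The subset is not closed under *, so it is not a subgroup.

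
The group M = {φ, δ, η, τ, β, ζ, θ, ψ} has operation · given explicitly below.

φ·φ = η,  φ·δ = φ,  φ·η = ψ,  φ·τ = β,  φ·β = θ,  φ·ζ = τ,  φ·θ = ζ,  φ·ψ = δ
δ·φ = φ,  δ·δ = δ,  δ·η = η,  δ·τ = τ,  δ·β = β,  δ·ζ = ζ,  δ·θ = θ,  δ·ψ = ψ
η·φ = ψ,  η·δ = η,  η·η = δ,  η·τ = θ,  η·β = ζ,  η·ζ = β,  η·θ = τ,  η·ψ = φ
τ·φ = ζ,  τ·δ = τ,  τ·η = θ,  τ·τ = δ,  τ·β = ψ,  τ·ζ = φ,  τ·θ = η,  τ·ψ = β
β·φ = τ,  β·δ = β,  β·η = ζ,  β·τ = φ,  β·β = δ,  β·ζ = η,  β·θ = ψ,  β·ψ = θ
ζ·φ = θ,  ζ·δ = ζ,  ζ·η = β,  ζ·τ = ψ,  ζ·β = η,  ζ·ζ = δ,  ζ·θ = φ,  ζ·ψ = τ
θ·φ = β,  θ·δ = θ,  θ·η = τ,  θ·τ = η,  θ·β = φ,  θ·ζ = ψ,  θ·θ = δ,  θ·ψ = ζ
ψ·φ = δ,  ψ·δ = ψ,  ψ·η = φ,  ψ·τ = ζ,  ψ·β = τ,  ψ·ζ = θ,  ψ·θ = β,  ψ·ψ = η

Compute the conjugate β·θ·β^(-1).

τ

The identity is δ. In row β, the entry δ sits in column β, so β^(-1) = β.
β·θ = ψ
ψ·β = τ
(Structurally, M here is isomorphic to the dihedral group D_4.)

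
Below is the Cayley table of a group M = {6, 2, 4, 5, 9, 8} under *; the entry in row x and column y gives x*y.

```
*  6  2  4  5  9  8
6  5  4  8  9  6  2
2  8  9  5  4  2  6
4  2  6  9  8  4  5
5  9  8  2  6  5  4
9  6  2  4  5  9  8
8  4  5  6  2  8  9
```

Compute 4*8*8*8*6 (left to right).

4*8 = 5
5*8 = 4
4*8 = 5
5*6 = 9

9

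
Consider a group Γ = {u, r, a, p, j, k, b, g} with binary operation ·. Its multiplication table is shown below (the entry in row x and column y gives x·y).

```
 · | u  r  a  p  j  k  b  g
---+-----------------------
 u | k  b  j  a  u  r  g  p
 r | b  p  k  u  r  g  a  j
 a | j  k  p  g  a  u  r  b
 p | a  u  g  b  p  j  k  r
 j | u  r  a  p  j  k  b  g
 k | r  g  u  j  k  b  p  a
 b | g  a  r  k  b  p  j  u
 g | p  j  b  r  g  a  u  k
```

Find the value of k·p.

Read row k, column p: k·p = j.

j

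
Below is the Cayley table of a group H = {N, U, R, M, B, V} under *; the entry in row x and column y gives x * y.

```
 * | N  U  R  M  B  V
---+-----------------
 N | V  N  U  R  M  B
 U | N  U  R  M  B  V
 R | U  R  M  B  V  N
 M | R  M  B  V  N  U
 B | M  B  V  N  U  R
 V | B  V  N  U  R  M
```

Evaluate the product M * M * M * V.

M * M = V
V * M = U
U * V = V

V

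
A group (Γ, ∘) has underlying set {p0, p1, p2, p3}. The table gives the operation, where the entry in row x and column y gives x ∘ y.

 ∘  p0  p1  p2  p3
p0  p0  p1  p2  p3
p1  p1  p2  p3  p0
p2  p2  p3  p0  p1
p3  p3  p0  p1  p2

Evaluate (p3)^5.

p3

p3^1 = p3
p3^2 = p3 ∘ p3 = p2
p3^3 = p2 ∘ p3 = p1
p3^4 = p1 ∘ p3 = p0
p3^5 = p0 ∘ p3 = p3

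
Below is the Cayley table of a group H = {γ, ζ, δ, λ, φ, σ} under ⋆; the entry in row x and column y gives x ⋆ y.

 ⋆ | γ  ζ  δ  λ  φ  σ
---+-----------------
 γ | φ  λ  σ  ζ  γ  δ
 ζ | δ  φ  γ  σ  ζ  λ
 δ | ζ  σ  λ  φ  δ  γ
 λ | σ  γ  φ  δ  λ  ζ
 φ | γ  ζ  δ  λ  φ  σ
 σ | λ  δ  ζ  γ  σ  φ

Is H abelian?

δ ⋆ γ = ζ but γ ⋆ δ = σ.
Since δ and γ do not commute, H is not abelian.

No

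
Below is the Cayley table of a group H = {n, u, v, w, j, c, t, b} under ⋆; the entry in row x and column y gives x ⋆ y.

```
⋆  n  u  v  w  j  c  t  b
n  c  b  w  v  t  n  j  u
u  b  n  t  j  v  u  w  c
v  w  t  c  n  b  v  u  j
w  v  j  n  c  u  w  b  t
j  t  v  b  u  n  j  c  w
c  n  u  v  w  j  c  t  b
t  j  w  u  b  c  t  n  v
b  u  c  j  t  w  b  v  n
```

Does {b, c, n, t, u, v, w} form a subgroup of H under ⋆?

n ⋆ t = j, which is not in {b, c, n, t, u, v, w}.
The subset is not closed under ⋆, so it is not a subgroup.
(Structurally, H here is isomorphic to Z_2 x Z_4.)

No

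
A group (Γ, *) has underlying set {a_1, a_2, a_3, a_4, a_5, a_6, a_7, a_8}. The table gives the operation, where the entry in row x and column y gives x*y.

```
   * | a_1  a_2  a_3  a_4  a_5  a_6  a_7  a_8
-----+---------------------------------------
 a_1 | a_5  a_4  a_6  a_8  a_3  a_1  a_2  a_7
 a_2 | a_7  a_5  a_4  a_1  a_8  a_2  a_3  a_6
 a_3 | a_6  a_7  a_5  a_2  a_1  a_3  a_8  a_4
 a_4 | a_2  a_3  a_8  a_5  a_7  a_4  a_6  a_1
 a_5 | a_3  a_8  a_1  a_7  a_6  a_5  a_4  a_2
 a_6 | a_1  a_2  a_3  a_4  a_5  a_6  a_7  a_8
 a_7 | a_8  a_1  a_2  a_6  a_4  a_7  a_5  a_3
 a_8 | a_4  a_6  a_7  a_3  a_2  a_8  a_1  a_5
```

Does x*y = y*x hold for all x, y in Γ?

No

a_4*a_2 = a_3 but a_2*a_4 = a_1.
Since a_4 and a_2 do not commute, Γ is not abelian.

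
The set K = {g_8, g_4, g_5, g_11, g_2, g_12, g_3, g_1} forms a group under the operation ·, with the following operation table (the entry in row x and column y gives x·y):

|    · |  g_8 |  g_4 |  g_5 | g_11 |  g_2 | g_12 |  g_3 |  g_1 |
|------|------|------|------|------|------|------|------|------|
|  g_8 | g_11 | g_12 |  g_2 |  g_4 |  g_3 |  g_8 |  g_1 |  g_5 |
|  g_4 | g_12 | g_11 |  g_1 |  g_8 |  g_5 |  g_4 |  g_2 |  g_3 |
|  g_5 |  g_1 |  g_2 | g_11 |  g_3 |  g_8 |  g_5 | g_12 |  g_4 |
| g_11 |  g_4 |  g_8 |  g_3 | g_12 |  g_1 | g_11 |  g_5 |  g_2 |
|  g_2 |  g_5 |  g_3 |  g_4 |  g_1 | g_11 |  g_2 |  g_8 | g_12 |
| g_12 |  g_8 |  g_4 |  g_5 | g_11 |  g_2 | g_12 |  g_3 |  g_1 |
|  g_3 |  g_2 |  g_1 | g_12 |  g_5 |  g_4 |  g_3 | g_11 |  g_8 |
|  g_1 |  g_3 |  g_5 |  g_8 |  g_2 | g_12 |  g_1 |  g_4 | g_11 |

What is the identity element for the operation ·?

g_12

The identity e satisfies e·x = x for all x, so its row in the table reproduces the column headers.
Row g_12 reads: g_8, g_4, g_5, g_11, g_2, g_12, g_3, g_1 — exactly the header order. So g_12 is the identity.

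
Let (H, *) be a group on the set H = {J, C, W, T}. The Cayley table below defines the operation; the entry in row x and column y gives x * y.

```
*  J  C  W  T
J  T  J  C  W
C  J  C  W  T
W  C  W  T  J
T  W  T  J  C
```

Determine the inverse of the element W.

J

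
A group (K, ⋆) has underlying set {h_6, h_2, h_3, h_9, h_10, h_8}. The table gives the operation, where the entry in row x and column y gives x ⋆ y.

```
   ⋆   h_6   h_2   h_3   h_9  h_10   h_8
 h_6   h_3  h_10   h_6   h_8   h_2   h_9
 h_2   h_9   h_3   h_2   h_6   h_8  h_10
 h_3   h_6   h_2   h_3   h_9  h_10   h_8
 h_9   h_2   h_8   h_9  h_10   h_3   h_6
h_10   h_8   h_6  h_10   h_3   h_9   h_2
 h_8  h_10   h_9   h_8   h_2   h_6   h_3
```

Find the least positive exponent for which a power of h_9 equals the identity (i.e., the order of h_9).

The identity element is h_3 (its row matches the header).
h_9^1 = h_9
h_9^2 = h_9 ⋆ h_9 = h_10
h_9^3 = h_10 ⋆ h_9 = h_3
The first power of h_9 equal to the identity is h_9^3, so ord(h_9) = 3.

3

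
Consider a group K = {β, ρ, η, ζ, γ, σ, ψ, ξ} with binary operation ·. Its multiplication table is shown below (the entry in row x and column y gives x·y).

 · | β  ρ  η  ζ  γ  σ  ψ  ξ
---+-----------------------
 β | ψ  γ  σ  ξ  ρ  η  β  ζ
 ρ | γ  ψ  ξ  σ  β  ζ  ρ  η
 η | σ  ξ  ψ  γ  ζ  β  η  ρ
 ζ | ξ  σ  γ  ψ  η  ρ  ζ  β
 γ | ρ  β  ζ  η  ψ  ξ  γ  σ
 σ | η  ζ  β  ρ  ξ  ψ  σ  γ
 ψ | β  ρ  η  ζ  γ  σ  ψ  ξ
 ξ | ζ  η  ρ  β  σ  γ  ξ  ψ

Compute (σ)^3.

σ^1 = σ
σ^2 = σ·σ = ψ
σ^3 = ψ·σ = σ

σ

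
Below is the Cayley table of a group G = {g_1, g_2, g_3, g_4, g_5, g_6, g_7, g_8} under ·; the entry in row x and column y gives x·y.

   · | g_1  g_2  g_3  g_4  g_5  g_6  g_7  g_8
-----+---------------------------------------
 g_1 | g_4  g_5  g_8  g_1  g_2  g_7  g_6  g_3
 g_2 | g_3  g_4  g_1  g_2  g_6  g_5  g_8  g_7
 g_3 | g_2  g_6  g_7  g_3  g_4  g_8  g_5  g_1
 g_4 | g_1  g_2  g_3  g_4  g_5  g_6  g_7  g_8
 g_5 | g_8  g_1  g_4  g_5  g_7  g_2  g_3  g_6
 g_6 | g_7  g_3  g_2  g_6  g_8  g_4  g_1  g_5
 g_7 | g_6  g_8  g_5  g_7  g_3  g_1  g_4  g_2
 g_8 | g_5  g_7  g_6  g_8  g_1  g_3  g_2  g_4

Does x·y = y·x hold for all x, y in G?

No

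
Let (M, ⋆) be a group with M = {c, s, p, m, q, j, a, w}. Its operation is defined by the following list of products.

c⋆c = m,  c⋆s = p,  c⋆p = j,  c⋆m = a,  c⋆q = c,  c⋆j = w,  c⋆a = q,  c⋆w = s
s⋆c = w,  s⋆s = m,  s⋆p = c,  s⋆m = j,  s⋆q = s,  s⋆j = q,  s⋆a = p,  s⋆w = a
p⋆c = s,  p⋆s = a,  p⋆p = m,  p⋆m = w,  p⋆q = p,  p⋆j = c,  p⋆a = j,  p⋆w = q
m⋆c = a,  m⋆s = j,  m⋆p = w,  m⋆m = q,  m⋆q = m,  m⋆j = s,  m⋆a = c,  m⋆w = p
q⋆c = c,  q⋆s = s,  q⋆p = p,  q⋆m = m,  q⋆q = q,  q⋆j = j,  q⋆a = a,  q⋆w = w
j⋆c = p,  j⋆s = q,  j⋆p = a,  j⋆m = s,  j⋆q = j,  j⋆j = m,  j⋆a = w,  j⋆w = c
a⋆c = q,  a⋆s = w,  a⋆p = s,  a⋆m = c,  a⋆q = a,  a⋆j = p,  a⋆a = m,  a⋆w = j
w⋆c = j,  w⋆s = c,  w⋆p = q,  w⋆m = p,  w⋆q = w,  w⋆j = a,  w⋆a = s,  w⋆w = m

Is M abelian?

p ⋆ j = c but j ⋆ p = a.
Since p and j do not commute, M is not abelian.

No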